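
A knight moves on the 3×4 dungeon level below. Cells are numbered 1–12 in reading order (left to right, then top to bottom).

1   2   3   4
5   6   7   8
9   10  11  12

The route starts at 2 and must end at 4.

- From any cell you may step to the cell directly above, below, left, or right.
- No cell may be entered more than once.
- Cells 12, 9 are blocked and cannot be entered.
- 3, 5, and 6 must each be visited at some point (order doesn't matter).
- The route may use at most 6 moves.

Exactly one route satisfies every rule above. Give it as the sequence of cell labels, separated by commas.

The 6-move cap with required stops at 3, 5, 6 leaves no slack for detours.
Route from 2: left to 1, down to 5, 2× right (reaching 7), up to 3, right to 4 — 6 moves in all.
Check: all required cells visited; 6 ≤ 6 moves.

2, 1, 5, 6, 7, 3, 4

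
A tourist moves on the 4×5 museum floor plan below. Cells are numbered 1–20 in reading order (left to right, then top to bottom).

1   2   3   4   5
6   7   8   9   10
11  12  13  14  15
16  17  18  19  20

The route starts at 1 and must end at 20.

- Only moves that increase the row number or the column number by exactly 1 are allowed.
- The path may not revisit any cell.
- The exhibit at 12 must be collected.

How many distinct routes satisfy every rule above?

12

A right/down-only route from 1 to 20 makes exactly 3 down-moves and 4 right-moves in some order.
With no other constraints that would be C(7,3) = 35 routes.
Split at 12 and multiply the segment counts: 1→12: 3; 12→20: 4; product = 12.
That gives 12 routes.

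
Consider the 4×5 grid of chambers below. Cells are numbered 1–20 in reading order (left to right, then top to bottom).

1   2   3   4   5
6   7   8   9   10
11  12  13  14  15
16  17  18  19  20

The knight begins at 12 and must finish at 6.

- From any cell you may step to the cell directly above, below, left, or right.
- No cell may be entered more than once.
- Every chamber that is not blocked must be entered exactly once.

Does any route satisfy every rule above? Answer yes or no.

Colour the cells like a checkerboard: each orthogonal step flips colour, so a Hamiltonian route alternates colours. Here there are 10 cells of one colour and 10 of the other, with start on the same colour as the goal — the counts and endpoints can't be arranged into an alternating sequence of length 20, so no Hamiltonian route exists.

no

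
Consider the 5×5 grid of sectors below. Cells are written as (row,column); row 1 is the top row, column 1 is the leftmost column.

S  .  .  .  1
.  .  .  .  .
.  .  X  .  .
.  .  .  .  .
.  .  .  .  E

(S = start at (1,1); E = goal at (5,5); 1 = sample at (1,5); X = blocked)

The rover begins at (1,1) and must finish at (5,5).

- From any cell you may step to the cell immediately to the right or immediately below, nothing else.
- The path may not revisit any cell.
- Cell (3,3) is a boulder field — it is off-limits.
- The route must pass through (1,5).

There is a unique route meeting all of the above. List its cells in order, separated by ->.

Moves only go right or down, so the column and row indices never decrease.
Route from (1,1): right 4 to (1,5), down 4 to (5,5) — 8 moves in all.
Check: all required cells visited.

(1,1) -> (1,2) -> (1,3) -> (1,4) -> (1,5) -> (2,5) -> (3,5) -> (4,5) -> (5,5)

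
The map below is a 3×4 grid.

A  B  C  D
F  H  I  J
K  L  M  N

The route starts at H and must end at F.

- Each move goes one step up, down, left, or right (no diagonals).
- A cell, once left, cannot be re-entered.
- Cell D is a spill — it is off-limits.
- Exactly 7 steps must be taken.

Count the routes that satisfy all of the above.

Need simple routes of exactly 7 moves from H to F (Manhattan distance 1, so 3 moves are spent on a detour and 3 undoing it).
Enumerating: H B C I M L K F | H L M I C B A F | H I J N M L K F.
That gives 3 routes.

3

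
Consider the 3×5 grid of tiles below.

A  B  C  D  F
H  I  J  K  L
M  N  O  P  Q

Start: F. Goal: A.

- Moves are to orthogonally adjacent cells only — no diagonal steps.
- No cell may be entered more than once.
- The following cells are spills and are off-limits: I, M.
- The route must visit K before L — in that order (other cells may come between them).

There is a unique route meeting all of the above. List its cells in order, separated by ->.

F -> D -> K -> L -> Q -> P -> O -> J -> C -> B -> A

The waypoints must appear in the order K, L, with no cell reused.
Route from F: left to D, down to K, right to L, down to Q, 2× left (reaching O), 2× up (reaching C), 2× left (reaching A) — 10 moves in all.
Check: order respected (K at step 2, L at step 3).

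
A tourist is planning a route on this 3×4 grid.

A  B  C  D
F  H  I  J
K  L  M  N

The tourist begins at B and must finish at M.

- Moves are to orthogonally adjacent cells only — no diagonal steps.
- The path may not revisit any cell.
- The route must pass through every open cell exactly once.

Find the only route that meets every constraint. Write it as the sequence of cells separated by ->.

B -> A -> F -> K -> L -> H -> I -> C -> D -> J -> N -> M

Need to visit all 12 open cells exactly once, starting at B and ending at M.
Cell K has only two open neighbours (F and L), so the path must pass straight through it: one of those is the cell it's entered from and the other is where it exits.
Route from B: left 1 to A, down 2 to K, right 1 to L, up 1 to H, right 1 to I, up 1 to C, right 1 to D, down 2 to N, left 1 to M — 11 moves in all.
Check: all 12 open cells covered.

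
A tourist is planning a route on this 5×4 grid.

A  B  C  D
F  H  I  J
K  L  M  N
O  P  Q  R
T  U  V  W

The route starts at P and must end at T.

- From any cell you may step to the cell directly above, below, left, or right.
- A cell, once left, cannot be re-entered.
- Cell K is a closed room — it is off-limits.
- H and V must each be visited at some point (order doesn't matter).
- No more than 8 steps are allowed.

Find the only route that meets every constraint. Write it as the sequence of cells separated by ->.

P -> L -> H -> I -> M -> Q -> V -> U -> T

The budget equals the shortest possible length, so every move has to be on a shortest route through the required cells.
Route from P: 2× up (reaching H), right to I, 3× down (reaching V), 2× left (reaching T) — 8 moves in all.
Check: all required cells visited; 8 ≤ 8 moves.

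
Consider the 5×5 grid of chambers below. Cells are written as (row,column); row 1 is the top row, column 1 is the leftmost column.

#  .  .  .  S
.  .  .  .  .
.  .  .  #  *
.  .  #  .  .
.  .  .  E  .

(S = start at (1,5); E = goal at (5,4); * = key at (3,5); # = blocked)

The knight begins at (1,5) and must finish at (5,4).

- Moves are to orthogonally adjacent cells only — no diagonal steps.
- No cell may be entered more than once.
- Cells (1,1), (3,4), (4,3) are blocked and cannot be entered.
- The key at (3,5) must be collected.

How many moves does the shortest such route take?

5

Any route passes through (3,5) somewhere between (1,5) and (5,4). Summing Manhattan distances along the two legs ((1,5) → (3,5) → (5,4)) gives a lower bound of 2 + 3 = 5 moves.
A route of 5 moves achieves this: (1,5) → (2,5) → (3,5) → (4,5) → (5,5) → (5,4).
Since 5 matches the lower bound, it is optimal.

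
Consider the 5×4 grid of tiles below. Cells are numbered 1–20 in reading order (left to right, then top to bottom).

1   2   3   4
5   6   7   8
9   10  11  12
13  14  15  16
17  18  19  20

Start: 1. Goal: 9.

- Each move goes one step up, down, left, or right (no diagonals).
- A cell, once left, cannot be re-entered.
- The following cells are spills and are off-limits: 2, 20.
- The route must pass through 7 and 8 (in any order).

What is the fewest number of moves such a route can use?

Any route passes through 7 and 8 in some order between 1 and 9. Summing Manhattan distances along each leg and taking the cheapest ordering (1 → 8 → 7 → 9) gives a lower bound of 4 + 1 + 3 = 8 moves.
A route of 8 moves achieves this: 1 → 5 → 6 → 7 → 8 → 12 → 11 → 10 → 9.
Since 8 matches the lower bound, it is optimal.

8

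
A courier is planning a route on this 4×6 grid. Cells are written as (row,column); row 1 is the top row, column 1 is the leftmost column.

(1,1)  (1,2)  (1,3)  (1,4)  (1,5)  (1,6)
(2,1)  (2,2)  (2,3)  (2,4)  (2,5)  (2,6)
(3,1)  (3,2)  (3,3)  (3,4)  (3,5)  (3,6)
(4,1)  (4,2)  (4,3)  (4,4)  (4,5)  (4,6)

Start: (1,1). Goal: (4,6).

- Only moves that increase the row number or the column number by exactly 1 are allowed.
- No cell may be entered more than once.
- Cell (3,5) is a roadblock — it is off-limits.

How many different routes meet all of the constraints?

A right/down-only route from (1,1) to (4,6) makes exactly 3 down-moves and 5 right-moves in some order.
With no other constraints that would be C(8,3) = 56 routes.
Subtract routes through each blocked cell (inclusion–exclusion for overlaps): − through (3,5): 30 → 26.
That gives 26 routes.

26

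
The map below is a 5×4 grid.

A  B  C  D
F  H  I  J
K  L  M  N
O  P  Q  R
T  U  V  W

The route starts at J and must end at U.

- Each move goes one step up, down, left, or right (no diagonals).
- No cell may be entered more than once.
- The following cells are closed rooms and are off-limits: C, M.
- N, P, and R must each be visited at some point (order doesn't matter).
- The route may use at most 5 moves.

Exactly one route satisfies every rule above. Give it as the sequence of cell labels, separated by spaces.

J N R Q P U

The budget equals the shortest possible length, so every move has to be on a shortest route through the required cells.
Route from J: down 2 to R, left 2 to P, down 1 to U — 5 moves in all.
Check: all required cells visited; 5 ≤ 5 moves.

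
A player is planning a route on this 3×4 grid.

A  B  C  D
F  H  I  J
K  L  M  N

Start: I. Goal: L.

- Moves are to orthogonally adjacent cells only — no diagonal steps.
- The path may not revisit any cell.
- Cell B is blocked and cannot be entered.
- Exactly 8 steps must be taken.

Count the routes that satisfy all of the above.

Need simple routes of exactly 8 moves from I to L (Manhattan distance 2, so 3 moves are spent on a detour and 3 undoing it).
No route satisfies every constraint, so the count is 0.

0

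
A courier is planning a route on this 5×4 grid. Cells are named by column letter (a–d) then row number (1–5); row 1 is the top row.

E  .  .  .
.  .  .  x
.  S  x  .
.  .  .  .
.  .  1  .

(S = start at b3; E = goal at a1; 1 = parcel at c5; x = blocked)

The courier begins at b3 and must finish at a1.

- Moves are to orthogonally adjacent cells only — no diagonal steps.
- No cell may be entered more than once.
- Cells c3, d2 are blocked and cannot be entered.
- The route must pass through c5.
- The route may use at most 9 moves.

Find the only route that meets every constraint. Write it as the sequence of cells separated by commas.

Any route must reach c5 and still end at a1 within 9 moves, so the order of the required stops is forced.
Route from b3: down 1 to b4, right 1 to c4, down 1 to c5, left 2 to a5, up 4 to a1 — 9 moves in all.
Check: all required cells visited; 9 ≤ 9 moves.

b3, b4, c4, c5, b5, a5, a4, a3, a2, a1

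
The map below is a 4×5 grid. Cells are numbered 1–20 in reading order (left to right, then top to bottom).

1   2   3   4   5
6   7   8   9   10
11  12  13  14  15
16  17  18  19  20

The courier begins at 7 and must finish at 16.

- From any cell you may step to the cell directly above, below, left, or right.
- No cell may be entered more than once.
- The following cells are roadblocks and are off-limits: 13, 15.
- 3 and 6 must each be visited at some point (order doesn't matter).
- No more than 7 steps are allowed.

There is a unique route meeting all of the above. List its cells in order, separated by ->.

7 -> 8 -> 3 -> 2 -> 1 -> 6 -> 11 -> 16

Any route must reach 3 and 6 and still end at 16 within 7 moves, so the order of the required stops is forced.
Route from 7: right to 8, up to 3, 2× left (reaching 1), 3× down (reaching 16) — 7 moves in all.
Check: all required cells visited; 7 ≤ 7 moves.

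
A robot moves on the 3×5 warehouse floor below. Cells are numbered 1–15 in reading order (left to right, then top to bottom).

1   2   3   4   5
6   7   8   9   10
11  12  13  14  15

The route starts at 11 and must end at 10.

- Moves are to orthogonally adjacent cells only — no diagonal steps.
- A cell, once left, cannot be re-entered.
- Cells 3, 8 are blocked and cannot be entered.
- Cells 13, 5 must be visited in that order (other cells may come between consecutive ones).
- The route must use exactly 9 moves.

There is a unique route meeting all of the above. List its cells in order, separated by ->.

11 -> 6 -> 7 -> 12 -> 13 -> 14 -> 9 -> 4 -> 5 -> 10

The waypoints must appear in the order 13, 5, with no cell reused.
Route from 11: up to 6, right to 7, down to 12, 2× right (reaching 14), 2× up (reaching 4), right to 5, down to 10 — 9 moves in all.
Check: order respected (13 at step 4, 5 at step 8); 9 moves as required.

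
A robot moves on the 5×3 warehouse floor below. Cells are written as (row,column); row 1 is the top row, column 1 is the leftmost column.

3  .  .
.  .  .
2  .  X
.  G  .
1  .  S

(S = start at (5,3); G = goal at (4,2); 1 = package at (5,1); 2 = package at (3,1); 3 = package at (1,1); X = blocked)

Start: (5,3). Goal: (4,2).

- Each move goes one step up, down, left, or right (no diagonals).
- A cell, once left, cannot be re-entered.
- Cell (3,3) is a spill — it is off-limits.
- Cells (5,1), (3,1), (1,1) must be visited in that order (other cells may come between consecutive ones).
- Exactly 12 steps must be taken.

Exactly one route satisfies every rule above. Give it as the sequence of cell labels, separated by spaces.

The waypoints must appear in the order (5,1), (3,1), (1,1), with no cell reused.
Route from (5,3): 2× left (reaching (5,1)), 4× up (reaching (1,1)), 2× right (reaching (1,3)), down to (2,3), left to (2,2), 2× down (reaching (4,2)) — 12 moves in all.
Check: order respected (1 at step 2, 2 at step 4, 3 at step 6); 12 moves as required.

(5,3) (5,2) (5,1) (4,1) (3,1) (2,1) (1,1) (1,2) (1,3) (2,3) (2,2) (3,2) (4,2)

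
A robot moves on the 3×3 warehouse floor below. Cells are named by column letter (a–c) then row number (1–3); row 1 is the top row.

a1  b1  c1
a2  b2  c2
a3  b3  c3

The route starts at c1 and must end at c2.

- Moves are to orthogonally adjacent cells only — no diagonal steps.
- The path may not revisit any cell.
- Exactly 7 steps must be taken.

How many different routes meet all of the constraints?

Need simple routes of exactly 7 moves from c1 to c2 (Manhattan distance 1, so 3 moves are spent on a detour and 3 undoing it).
Enumerating: c1 b1 b2 a2 a3 b3 c3 c2 | c1 b1 a1 a2 a3 b3 b2 c2 | c1 b1 a1 a2 a3 b3 c3 c2 | c1 b1 a1 a2 b2 b3 c3 c2.
That gives 4 routes.

4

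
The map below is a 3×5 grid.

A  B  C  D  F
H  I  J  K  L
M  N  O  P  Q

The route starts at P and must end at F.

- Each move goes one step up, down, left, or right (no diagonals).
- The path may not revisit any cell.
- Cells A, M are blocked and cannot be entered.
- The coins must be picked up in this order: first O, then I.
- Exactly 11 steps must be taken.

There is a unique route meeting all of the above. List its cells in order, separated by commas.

The waypoints must appear in the order O, I, with no cell reused.
Route from P: right 1 to Q, up 1 to L, left 2 to J, down 1 to O, left 1 to N, up 2 to B, right 3 to F — 11 moves in all.
Check: order respected (O at step 5, I at step 7); 11 moves as required.

P, Q, L, K, J, O, N, I, B, C, D, F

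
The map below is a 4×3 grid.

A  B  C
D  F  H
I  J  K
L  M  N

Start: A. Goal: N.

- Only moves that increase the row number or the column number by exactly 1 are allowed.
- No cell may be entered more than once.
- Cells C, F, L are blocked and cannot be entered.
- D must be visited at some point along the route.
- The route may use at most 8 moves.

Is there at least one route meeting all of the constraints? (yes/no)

One route that works: A → D → I → J → M → N.

yes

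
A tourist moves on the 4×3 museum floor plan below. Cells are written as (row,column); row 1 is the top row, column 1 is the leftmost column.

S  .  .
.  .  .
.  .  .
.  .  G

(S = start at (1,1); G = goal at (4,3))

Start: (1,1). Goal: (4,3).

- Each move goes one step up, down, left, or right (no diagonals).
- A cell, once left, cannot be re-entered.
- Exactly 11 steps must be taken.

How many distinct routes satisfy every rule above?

4

Need simple routes of exactly 11 moves from (1,1) to (4,3) (Manhattan distance 5, so 3 moves are spent on a detour and 3 undoing it).
Enumerating: (1,1) (2,1) (3,1) (4,1) (4,2) (3,2) (2,2) (1,2) (1,3) (2,3) (3,3) (4,3) | (1,1) (2,1) (2,2) (1,2) (1,3) (2,3) (3,3) (3,2) (3,1) (4,1) (4,2) (4,3) | (1,1) (1,2) (1,3) (2,3) (3,3) (3,2) (2,2) (2,1) (3,1) (4,1) (4,2) (4,3) | (1,1) (1,2) (1,3) (2,3) (2,2) (2,1) (3,1) (4,1) (4,2) (3,2) (3,3) (4,3).
That gives 4 routes.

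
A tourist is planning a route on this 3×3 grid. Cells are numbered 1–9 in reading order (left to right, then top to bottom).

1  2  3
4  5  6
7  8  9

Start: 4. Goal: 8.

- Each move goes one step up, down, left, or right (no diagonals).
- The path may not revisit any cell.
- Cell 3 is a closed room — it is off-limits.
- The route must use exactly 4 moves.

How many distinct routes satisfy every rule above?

2

Need simple routes of exactly 4 moves from 4 to 8 (Manhattan distance 2, so 1 moves are spent on a detour and 1 undoing it).
Enumerating: 4 1 2 5 8 | 4 5 6 9 8.
That gives 2 routes.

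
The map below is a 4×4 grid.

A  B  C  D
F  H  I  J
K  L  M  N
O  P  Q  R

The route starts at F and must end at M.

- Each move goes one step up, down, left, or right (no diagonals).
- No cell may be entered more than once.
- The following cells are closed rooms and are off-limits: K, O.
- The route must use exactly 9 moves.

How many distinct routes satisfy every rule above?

12

Need simple routes of exactly 9 moves from F to M (Manhattan distance 3, so 3 moves are spent on a detour and 3 undoing it).
Branch systematically from the start, pruning whenever the remaining move budget drops below the Manhattan distance to M or differs from it in parity. Grouping the completions by first move — via A: 7; via H: 5 — and summing: 7 + 5 = 12.
That gives 12 routes.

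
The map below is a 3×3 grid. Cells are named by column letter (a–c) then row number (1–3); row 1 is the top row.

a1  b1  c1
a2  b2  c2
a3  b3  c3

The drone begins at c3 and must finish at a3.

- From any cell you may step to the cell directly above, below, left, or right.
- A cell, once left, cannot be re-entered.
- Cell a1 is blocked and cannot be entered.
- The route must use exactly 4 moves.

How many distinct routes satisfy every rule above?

Need simple routes of exactly 4 moves from c3 to a3 (Manhattan distance 2, so 1 moves are spent on a detour and 1 undoing it).
Enumerating: c3 c2 b2 b3 a3 | c3 c2 b2 a2 a3 | c3 b3 b2 a2 a3.
That gives 3 routes.

3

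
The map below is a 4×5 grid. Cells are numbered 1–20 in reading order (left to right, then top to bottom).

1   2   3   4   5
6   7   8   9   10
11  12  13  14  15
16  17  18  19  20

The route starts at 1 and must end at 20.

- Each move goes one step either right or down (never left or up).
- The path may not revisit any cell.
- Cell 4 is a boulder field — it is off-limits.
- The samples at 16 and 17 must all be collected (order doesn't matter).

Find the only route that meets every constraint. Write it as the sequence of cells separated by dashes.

1 - 6 - 11 - 16 - 17 - 18 - 19 - 20

Moves only go right or down, so the column and row indices never decrease.
Route from 1: down 3 to 16, right 4 to 20 — 7 moves in all.
Check: all required cells visited.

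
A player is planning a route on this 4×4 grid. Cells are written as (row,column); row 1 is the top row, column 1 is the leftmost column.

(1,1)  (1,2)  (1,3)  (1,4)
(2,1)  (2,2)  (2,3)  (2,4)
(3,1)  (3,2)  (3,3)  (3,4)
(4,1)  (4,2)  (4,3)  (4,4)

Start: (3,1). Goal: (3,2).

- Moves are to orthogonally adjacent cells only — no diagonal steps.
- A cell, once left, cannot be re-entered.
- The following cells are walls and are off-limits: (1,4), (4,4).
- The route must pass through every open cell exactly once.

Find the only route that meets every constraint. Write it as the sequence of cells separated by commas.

Need to visit all 14 open cells exactly once, starting at (3,1) and ending at (3,2).
Cell (4,3) has only two open neighbours ((3,3) and (4,2)), so the path must pass straight through it: one of those is the cell it's entered from and the other is where it exits.
Route from (3,1): down 1 to (4,1), right 2 to (4,3), up 1 to (3,3), right 1 to (3,4), up 1 to (2,4), left 1 to (2,3), up 1 to (1,3), left 2 to (1,1), down 1 to (2,1), right 1 to (2,2), down 1 to (3,2) — 13 moves in all.
Check: all 14 open cells covered.

(3,1), (4,1), (4,2), (4,3), (3,3), (3,4), (2,4), (2,3), (1,3), (1,2), (1,1), (2,1), (2,2), (3,2)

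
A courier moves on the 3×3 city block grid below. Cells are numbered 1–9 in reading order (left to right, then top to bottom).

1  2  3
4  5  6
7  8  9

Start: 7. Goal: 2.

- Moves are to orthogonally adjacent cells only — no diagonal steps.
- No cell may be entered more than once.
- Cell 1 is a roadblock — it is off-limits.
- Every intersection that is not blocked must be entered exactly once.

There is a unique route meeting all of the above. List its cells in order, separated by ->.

Need to visit all 8 open cells exactly once, starting at 7 and ending at 2.
Cell 9 has only two open neighbours (6 and 8), so the path must pass straight through it: one of those is the cell it's entered from and the other is where it exits.
Route from 7: up to 4, right to 5, down to 8, right to 9, 2× up (reaching 3), left to 2 — 7 moves in all.
Check: all 8 open cells covered.

7 -> 4 -> 5 -> 8 -> 9 -> 6 -> 3 -> 2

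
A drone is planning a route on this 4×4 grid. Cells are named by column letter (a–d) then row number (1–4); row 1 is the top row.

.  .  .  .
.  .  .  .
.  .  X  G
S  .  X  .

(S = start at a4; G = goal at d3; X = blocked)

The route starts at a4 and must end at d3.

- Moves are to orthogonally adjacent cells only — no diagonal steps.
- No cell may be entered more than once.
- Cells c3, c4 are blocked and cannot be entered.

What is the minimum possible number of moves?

6

The Manhattan distance from a4 to d3 is |4−3| + |1−4| = 4, so at least 4 moves are needed.
That bound ignores the blocked cells. Measuring each leg by the fewest moves that actually steer around them (a4→d3: 6) raises the lower bound to 6.
A route of 6 moves exists: a4 → a3 → a2 → b2 → c2 → d2 → d3.
Since 6 matches that lower bound, it is optimal.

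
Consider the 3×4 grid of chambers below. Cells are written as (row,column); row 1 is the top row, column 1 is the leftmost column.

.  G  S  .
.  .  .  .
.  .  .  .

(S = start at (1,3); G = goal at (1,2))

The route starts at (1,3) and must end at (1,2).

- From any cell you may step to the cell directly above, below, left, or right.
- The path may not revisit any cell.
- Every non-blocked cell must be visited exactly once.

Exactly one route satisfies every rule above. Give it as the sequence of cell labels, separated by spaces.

Need to visit all 12 open cells exactly once, starting at (1,3) and ending at (1,2).
Cell (3,1) has only two open neighbours ((2,1) and (3,2)), so the path must pass straight through it: one of those is the cell it's entered from and the other is where it exits.
Route from (1,3): right to (1,4), 2× down (reaching (3,4)), left to (3,3), up to (2,3), left to (2,2), down to (3,2), left to (3,1), 2× up (reaching (1,1)), right to (1,2) — 11 moves in all.
Check: all 12 open cells covered.

(1,3) (1,4) (2,4) (3,4) (3,3) (2,3) (2,2) (3,2) (3,1) (2,1) (1,1) (1,2)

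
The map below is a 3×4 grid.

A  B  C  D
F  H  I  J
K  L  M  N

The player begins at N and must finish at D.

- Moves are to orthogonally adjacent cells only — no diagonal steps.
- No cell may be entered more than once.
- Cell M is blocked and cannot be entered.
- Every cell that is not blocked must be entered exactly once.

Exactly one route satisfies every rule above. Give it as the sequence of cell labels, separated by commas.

Need to visit all 11 open cells exactly once, starting at N and ending at D.
Cell L has only two open neighbours (H and K), so the path must pass straight through it: one of those is the cell it's entered from and the other is where it exits.
Route from N: up 1 to J, left 2 to H, down 1 to L, left 1 to K, up 2 to A, right 3 to D — 10 moves in all.
Check: all 11 open cells covered.

N, J, I, H, L, K, F, A, B, C, D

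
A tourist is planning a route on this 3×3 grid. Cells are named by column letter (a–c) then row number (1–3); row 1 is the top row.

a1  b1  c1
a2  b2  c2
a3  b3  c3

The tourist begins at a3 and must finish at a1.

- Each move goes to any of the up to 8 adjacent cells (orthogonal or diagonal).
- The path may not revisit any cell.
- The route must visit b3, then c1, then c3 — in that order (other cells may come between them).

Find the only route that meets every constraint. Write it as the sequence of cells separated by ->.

a3 -> b3 -> a2 -> b1 -> c1 -> c2 -> c3 -> b2 -> a1

The waypoints must appear in the order b3, c1, c3, with no cell reused.
Route from a3: right to b3, up-left to a2, up-right to b1, right to c1, 2× down (reaching c3), 2× up-left (reaching a1) — 8 moves in all.
Check: order respected (b3 at step 1, c1 at step 4, c3 at step 6).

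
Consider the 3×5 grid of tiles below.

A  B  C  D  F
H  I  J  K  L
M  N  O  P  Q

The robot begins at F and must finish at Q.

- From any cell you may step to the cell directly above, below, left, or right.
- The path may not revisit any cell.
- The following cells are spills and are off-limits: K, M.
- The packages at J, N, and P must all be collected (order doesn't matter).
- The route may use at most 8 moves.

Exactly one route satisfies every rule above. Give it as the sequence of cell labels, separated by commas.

F, D, C, J, I, N, O, P, Q

The 8-move cap with required stops at J, N, P leaves no slack for detours.
Route from F: left 2 to C, down 1 to J, left 1 to I, down 1 to N, right 3 to Q — 8 moves in all.
Check: all required cells visited; 8 ≤ 8 moves.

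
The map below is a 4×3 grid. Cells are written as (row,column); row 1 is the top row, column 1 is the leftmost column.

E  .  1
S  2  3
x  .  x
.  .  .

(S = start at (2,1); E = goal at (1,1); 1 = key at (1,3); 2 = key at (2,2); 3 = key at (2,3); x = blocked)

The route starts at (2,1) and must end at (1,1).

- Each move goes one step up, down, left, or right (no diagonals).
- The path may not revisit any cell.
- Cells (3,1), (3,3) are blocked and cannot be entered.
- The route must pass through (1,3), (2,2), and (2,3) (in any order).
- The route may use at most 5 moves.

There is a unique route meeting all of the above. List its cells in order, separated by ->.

The 5-move cap with required stops at (1,3), (2,2), (2,3) leaves no slack for detours.
Route from (2,1): 2× right (reaching (2,3)), up to (1,3), 2× left (reaching (1,1)) — 5 moves in all.
Check: all required cells visited; 5 ≤ 5 moves.

(2,1) -> (2,2) -> (2,3) -> (1,3) -> (1,2) -> (1,1)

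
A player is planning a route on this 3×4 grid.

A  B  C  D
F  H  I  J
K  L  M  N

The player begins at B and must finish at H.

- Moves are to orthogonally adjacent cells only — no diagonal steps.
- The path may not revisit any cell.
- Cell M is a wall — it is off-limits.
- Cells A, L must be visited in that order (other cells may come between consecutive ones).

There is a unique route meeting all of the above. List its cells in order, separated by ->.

The waypoints must appear in the order A, L, with no cell reused.
Route from B: left 1 to A, down 2 to K, right 1 to L, up 1 to H — 5 moves in all.
Check: order respected (A at step 1, L at step 4).

B -> A -> F -> K -> L -> H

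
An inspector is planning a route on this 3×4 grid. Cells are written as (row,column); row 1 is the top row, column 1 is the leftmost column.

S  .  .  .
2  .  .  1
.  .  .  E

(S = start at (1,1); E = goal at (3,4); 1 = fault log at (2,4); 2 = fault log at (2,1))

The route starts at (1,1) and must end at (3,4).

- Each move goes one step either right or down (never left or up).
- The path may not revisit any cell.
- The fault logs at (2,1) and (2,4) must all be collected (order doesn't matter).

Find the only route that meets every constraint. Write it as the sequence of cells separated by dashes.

Moves only go right or down, so the column and row indices never decrease.
Route from (1,1): down 1 to (2,1), right 3 to (2,4), down 1 to (3,4) — 5 moves in all.
Check: all required cells visited.

(1,1) - (2,1) - (2,2) - (2,3) - (2,4) - (3,4)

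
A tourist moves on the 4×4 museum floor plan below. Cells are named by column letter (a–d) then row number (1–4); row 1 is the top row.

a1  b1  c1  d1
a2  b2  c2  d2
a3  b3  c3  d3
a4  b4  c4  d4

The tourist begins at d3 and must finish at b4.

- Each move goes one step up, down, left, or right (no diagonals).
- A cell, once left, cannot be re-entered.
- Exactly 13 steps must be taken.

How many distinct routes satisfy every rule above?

14

Need simple routes of exactly 13 moves from d3 to b4 (Manhattan distance 3, so 5 moves are spent on a detour and 5 undoing it).
Branch systematically from the start, pruning whenever the remaining move budget drops below the Manhattan distance to b4 or differs from it in parity. Grouping the completions by first move — via d2: 4; via d4: 8; via c3: 2 — and summing: 4 + 8 + 2 = 14.
That gives 14 routes.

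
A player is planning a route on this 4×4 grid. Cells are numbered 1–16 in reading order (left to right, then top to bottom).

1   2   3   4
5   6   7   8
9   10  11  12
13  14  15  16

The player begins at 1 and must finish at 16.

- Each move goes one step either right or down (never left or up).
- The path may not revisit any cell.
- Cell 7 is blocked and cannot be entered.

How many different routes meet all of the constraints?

A right/down-only route from 1 to 16 makes exactly 3 down-moves and 3 right-moves in some order.
With no other constraints that would be C(6,3) = 20 routes.
Subtract routes through each blocked cell (inclusion–exclusion for overlaps): − through 7: 9 → 11.
That gives 11 routes.

11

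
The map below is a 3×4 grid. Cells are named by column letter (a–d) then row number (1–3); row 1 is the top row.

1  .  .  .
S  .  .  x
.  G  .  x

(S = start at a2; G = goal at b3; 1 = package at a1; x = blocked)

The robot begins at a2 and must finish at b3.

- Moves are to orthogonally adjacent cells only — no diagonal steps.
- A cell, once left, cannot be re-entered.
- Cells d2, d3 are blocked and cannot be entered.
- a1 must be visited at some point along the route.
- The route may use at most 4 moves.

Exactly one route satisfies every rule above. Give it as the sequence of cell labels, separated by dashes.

a2 - a1 - b1 - b2 - b3

The 4-move cap with required stops at a1 leaves no slack for detours.
Route from a2: up 1 to a1, right 1 to b1, down 2 to b3 — 4 moves in all.
Check: all required cells visited; 4 ≤ 4 moves.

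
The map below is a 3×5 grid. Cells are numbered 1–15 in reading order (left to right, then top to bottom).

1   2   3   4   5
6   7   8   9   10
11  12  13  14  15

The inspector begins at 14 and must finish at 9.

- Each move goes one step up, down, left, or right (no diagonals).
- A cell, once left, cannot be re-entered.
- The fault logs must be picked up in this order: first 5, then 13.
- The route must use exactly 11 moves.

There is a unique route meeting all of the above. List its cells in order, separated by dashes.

The waypoints must appear in the order 5, 13, with no cell reused.
Route from 14: right to 15, 2× up (reaching 5), 3× left (reaching 2), 2× down (reaching 12), right to 13, up to 8, right to 9 — 11 moves in all.
Check: order respected (5 at step 3, 13 at step 9); 11 moves as required.

14 - 15 - 10 - 5 - 4 - 3 - 2 - 7 - 12 - 13 - 8 - 9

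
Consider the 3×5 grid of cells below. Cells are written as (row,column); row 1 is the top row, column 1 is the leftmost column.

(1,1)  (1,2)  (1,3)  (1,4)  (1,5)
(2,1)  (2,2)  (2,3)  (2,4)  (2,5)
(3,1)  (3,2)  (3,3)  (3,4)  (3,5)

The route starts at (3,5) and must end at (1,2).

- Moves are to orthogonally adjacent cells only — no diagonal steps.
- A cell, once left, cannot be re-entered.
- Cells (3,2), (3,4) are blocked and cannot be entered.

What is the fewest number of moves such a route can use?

The Manhattan distance from (3,5) to (1,2) is |3−1| + |5−2| = 5, so at least 5 moves are needed.
A route of 5 moves achieves this: (3,5) → (2,5) → (1,5) → (1,4) → (1,3) → (1,2).
Since 5 matches the lower bound, it is optimal.

5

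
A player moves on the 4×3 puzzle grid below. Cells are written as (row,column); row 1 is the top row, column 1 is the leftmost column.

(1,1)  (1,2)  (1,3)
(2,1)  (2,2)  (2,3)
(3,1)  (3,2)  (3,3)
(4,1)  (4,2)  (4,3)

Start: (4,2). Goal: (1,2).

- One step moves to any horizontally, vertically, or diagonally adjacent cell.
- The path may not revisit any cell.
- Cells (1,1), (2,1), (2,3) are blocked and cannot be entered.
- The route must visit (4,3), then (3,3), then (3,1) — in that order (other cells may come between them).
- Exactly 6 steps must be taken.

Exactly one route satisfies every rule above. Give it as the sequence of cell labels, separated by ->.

The waypoints must appear in the order (4,3), (3,3), (3,1), with no cell reused.
Route from (4,2): right 1 to (4,3), up 1 to (3,3), left 2 to (3,1), up-right 1 to (2,2), up 1 to (1,2) — 6 moves in all.
Check: order respected ((4,3) at step 1, (3,3) at step 2, (3,1) at step 4); 6 moves as required.

(4,2) -> (4,3) -> (3,3) -> (3,2) -> (3,1) -> (2,2) -> (1,2)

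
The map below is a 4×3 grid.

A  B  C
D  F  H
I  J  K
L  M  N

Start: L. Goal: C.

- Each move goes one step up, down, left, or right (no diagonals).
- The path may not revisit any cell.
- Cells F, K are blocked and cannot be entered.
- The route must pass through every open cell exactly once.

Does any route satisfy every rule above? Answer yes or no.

no

Cell H has only one open neighbour but is neither the start nor the goal, so a Hamiltonian route would have to both enter and leave it through the same neighbour — impossible without revisiting.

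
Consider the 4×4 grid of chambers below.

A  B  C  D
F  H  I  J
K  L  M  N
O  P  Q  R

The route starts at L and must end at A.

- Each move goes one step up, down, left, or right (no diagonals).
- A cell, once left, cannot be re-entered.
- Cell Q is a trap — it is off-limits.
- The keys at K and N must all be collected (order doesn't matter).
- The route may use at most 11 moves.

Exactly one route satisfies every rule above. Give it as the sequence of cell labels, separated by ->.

L -> K -> F -> H -> I -> M -> N -> J -> D -> C -> B -> A

Any route must reach K and N and still end at A within 11 moves, so the order of the required stops is forced.
Route from L: left 1 to K, up 1 to F, right 2 to I, down 1 to M, right 1 to N, up 2 to D, left 3 to A — 11 moves in all.
Check: all required cells visited; 11 ≤ 11 moves.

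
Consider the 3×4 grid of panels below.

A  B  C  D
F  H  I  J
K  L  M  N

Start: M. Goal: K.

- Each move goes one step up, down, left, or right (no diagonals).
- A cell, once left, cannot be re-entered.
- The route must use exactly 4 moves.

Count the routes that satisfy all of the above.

3

Need simple routes of exactly 4 moves from M to K (Manhattan distance 2, so 1 moves are spent on a detour and 1 undoing it).
Enumerating: M I H L K | M I H F K | M L H F K.
That gives 3 routes.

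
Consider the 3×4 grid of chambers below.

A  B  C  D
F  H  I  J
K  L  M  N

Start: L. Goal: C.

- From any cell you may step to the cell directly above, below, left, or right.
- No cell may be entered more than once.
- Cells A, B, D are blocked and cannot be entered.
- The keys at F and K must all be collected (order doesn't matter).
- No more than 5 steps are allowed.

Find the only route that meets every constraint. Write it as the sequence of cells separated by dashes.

L - K - F - H - I - C

Any route must reach F and K and still end at C within 5 moves, so the order of the required stops is forced.
Route from L: left to K, up to F, 2× right (reaching I), up to C — 5 moves in all.
Check: all required cells visited; 5 ≤ 5 moves.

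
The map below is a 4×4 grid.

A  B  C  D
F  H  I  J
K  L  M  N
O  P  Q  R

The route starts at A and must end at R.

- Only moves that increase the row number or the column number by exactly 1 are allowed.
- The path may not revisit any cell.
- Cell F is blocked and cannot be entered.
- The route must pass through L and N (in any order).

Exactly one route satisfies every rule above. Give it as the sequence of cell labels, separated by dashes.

Moves only go right or down, so the column and row indices never decrease.
Route from A: right 1 to B, down 2 to L, right 2 to N, down 1 to R — 6 moves in all.
Check: all required cells visited.

A - B - H - L - M - N - R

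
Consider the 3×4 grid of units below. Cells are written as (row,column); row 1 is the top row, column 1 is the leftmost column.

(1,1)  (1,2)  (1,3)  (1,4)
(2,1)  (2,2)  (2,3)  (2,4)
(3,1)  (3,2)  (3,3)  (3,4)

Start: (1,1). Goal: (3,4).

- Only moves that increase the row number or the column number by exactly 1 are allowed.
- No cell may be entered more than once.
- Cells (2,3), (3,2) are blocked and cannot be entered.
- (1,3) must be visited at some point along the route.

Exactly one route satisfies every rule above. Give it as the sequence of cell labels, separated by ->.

(1,1) -> (1,2) -> (1,3) -> (1,4) -> (2,4) -> (3,4)

Moves only go right or down, so the column and row indices never decrease.
Route from (1,1): 3× right (reaching (1,4)), 2× down (reaching (3,4)) — 5 moves in all.
Check: all required cells visited.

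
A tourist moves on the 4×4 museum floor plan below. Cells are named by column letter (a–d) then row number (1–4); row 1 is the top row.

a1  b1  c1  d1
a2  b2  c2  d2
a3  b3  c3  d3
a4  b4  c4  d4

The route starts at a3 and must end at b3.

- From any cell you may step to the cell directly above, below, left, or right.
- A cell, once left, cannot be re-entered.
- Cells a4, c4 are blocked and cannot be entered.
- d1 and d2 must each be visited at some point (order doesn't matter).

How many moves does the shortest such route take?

Any route passes through d1 and d2 in some order between a3 and b3. Summing Manhattan distances along each leg and taking the cheapest ordering (a3 → d1 → d2 → b3) gives a lower bound of 5 + 1 + 3 = 9 moves.
A route of 9 moves achieves this: a3 → a2 → a1 → b1 → c1 → d1 → d2 → d3 → c3 → b3.
Since 9 matches the lower bound, it is optimal.

9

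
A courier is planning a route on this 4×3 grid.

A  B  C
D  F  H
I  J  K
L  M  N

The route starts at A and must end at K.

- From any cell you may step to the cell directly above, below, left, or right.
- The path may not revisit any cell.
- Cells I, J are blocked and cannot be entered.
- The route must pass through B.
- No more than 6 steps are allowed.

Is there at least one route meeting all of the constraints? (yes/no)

yes

One route that works: A → B → F → H → K.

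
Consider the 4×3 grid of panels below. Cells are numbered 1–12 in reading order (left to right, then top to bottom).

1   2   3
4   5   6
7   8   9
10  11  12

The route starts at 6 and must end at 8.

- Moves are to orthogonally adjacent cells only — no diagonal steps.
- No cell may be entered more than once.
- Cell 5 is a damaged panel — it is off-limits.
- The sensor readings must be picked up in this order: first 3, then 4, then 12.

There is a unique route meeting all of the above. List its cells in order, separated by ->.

The waypoints must appear in the order 3, 4, 12, with no cell reused.
Route from 6: up 1 to 3, left 2 to 1, down 3 to 10, right 2 to 12, up 1 to 9, left 1 to 8 — 10 moves in all.
Check: order respected (3 at step 1, 4 at step 4, 12 at step 8).

6 -> 3 -> 2 -> 1 -> 4 -> 7 -> 10 -> 11 -> 12 -> 9 -> 8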